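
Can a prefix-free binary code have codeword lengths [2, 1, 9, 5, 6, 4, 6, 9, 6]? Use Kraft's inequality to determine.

Kraft inequality: Σ 2^(-l_i) ≤ 1 for prefix-free code
Calculating: 2^(-2) + 2^(-1) + 2^(-9) + 2^(-5) + 2^(-6) + 2^(-4) + 2^(-6) + 2^(-9) + 2^(-6)
= 0.25 + 0.5 + 0.001953125 + 0.03125 + 0.015625 + 0.0625 + 0.015625 + 0.001953125 + 0.015625
= 0.8945
Since 0.8945 ≤ 1, prefix-free code exists


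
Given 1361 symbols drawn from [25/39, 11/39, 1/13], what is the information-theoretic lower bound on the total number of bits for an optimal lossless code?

Entropy H = 1.2109 bits/symbol
Minimum bits = H × n = 1.2109 × 1361
= 1648.05 bits


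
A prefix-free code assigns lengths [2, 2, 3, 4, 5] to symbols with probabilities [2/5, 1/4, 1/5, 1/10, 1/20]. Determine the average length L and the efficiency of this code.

Average length L = Σ p_i × l_i = 2.5500 bits
Entropy H = 2.0414 bits
Efficiency η = H/L × 100% = 80.06%


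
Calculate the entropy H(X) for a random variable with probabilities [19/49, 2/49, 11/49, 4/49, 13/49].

H(X) = -Σ p(x) log₂ p(x)
  -19/49 × log₂(19/49) = 0.5300
  -2/49 × log₂(2/49) = 0.1884
  -11/49 × log₂(11/49) = 0.4838
  -4/49 × log₂(4/49) = 0.2951
  -13/49 × log₂(13/49) = 0.5079
H(X) = 2.0051 bits


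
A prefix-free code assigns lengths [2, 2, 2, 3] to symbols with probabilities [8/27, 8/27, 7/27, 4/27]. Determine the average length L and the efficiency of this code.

Average length L = Σ p_i × l_i = 2.1481 bits
Entropy H = 1.9530 bits
Efficiency η = H/L × 100% = 90.91%


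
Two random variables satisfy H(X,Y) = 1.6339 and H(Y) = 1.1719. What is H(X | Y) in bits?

Chain rule: H(X,Y) = H(X|Y) + H(Y)
H(X|Y) = H(X,Y) - H(Y) = 1.6339 - 1.1719 = 0.462 bits


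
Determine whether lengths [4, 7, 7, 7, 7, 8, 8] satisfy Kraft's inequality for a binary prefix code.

Kraft inequality: Σ 2^(-l_i) ≤ 1 for prefix-free code
Calculating: 2^(-4) + 2^(-7) + 2^(-7) + 2^(-7) + 2^(-7) + 2^(-8) + 2^(-8)
= 0.0625 + 0.0078125 + 0.0078125 + 0.0078125 + 0.0078125 + 0.00390625 + 0.00390625
= 0.1016
Since 0.1016 ≤ 1, prefix-free code exists


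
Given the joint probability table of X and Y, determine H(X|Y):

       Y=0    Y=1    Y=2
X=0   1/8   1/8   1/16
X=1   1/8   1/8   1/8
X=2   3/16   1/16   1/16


H(X|Y) = Σ_y p(y) H(X|Y=y)
  p(Y=0) = 7/16, H(X|Y=0) = 1.5567
  p(Y=1) = 5/16, H(X|Y=1) = 1.5219
  p(Y=2) = 1/4, H(X|Y=2) = 1.5000
H(X|Y) = 0.4375×1.5567 + 0.3125×1.5219 + 0.2500×1.5000 = 1.5316 bits


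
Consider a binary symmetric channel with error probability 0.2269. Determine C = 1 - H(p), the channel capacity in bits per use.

For BSC with error probability p:
C = 1 - H(p) where H(p) is binary entropy
H(0.2269) = -0.2269 × log₂(0.2269) - 0.7731 × log₂(0.7731)
H(p) = 0.7726
C = 1 - 0.7726 = 0.2274 bits/use


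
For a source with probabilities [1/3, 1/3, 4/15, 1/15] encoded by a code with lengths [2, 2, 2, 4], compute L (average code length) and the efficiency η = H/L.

Average length L = Σ p_i × l_i = 2.1333 bits
Entropy H = 1.8256 bits
Efficiency η = H/L × 100% = 85.58%


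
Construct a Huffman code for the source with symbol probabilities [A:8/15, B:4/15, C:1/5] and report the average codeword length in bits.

Huffman tree construction:
Combine smallest probabilities repeatedly
Resulting codes:
  A: 1 (length 1)
  B: 01 (length 2)
  C: 00 (length 2)
Average length = Σ p(s) × length(s) = 1.4667 bits


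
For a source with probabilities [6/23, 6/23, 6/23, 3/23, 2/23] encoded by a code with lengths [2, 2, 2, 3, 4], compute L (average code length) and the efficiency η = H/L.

Average length L = Σ p_i × l_i = 2.3043 bits
Entropy H = 2.2069 bits
Efficiency η = H/L × 100% = 95.77%


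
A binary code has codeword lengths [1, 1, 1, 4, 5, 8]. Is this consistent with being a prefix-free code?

Kraft inequality: Σ 2^(-l_i) ≤ 1 for prefix-free code
Calculating: 2^(-1) + 2^(-1) + 2^(-1) + 2^(-4) + 2^(-5) + 2^(-8)
= 0.5 + 0.5 + 0.5 + 0.0625 + 0.03125 + 0.00390625
= 1.5977
Since 1.5977 > 1, prefix-free code does not exist


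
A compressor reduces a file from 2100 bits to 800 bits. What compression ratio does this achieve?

Compression ratio = Original / Compressed
= 2100 / 800 = 2.62:1


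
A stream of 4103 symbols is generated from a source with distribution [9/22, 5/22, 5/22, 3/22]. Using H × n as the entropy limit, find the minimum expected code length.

Entropy H = 1.8911 bits/symbol
Minimum bits = H × n = 1.8911 × 4103
= 7759.15 bits


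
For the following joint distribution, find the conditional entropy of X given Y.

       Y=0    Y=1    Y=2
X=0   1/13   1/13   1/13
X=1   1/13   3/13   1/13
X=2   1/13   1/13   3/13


H(X|Y) = Σ_y p(y) H(X|Y=y)
  p(Y=0) = 3/13, H(X|Y=0) = 1.5850
  p(Y=1) = 5/13, H(X|Y=1) = 1.3710
  p(Y=2) = 5/13, H(X|Y=2) = 1.3710
H(X|Y) = 0.2308×1.5850 + 0.3846×1.3710 + 0.3846×1.3710 = 1.4203 bits


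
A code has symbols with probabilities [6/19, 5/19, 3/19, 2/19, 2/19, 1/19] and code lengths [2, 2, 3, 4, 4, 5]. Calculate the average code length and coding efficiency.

Average length L = Σ p_i × l_i = 2.7368 bits
Entropy H = 2.3598 bits
Efficiency η = H/L × 100% = 86.22%


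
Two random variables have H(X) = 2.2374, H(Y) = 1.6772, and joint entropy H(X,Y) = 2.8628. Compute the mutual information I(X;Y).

I(X;Y) = H(X) + H(Y) - H(X,Y)
I(X;Y) = 2.2374 + 1.6772 - 2.8628 = 1.0518 bits


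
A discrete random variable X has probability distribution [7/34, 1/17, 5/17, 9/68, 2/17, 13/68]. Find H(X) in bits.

H(X) = -Σ p(x) log₂ p(x)
  -7/34 × log₂(7/34) = 0.4694
  -1/17 × log₂(1/17) = 0.2404
  -5/17 × log₂(5/17) = 0.5193
  -9/68 × log₂(9/68) = 0.3861
  -2/17 × log₂(2/17) = 0.3632
  -13/68 × log₂(13/68) = 0.4563
H(X) = 2.4349 bits


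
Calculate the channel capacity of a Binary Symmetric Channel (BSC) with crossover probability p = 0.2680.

For BSC with error probability p:
C = 1 - H(p) where H(p) is binary entropy
H(0.2680) = -0.2680 × log₂(0.2680) - 0.7320 × log₂(0.7320)
H(p) = 0.8386
C = 1 - 0.8386 = 0.1614 bits/use


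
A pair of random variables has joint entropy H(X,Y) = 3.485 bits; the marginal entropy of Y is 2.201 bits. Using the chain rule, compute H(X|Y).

Chain rule: H(X,Y) = H(X|Y) + H(Y)
H(X|Y) = H(X,Y) - H(Y) = 3.485 - 2.201 = 1.284 bits


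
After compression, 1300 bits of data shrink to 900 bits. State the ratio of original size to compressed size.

Compression ratio = Original / Compressed
= 1300 / 900 = 1.44:1


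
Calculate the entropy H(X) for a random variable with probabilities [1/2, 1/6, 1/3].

H(X) = -Σ p(x) log₂ p(x)
  -1/2 × log₂(1/2) = 0.5000
  -1/6 × log₂(1/6) = 0.4308
  -1/3 × log₂(1/3) = 0.5283
H(X) = 1.4591 bits


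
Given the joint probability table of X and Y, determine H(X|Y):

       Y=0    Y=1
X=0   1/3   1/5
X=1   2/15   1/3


H(X|Y) = Σ_y p(y) H(X|Y=y)
  p(Y=0) = 7/15, H(X|Y=0) = 0.8631
  p(Y=1) = 8/15, H(X|Y=1) = 0.9544
H(X|Y) = 0.4667×0.8631 + 0.5333×0.9544 = 0.9118 bits


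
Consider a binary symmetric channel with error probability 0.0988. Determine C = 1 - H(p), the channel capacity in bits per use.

For BSC with error probability p:
C = 1 - H(p) where H(p) is binary entropy
H(0.0988) = -0.0988 × log₂(0.0988) - 0.9012 × log₂(0.9012)
H(p) = 0.4652
C = 1 - 0.4652 = 0.5348 bits/use


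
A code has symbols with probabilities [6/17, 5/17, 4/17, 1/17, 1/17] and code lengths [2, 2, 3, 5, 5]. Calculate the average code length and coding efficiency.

Average length L = Σ p_i × l_i = 2.5882 bits
Entropy H = 2.0216 bits
Efficiency η = H/L × 100% = 78.11%


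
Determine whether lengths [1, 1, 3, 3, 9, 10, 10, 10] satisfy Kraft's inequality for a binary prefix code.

Kraft inequality: Σ 2^(-l_i) ≤ 1 for prefix-free code
Calculating: 2^(-1) + 2^(-1) + 2^(-3) + 2^(-3) + 2^(-9) + 2^(-10) + 2^(-10) + 2^(-10)
= 0.5 + 0.5 + 0.125 + 0.125 + 0.001953125 + 0.0009765625 + 0.0009765625 + 0.0009765625
= 1.2549
Since 1.2549 > 1, prefix-free code does not exist


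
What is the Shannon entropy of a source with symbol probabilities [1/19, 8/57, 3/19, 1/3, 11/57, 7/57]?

H(X) = -Σ p(x) log₂ p(x)
  -1/19 × log₂(1/19) = 0.2236
  -8/57 × log₂(8/57) = 0.3976
  -3/19 × log₂(3/19) = 0.4205
  -1/3 × log₂(1/3) = 0.5283
  -11/57 × log₂(11/57) = 0.4580
  -7/57 × log₂(7/57) = 0.3716
H(X) = 2.3996 bits


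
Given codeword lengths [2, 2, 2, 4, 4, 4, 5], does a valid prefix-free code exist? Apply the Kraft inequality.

Kraft inequality: Σ 2^(-l_i) ≤ 1 for prefix-free code
Calculating: 2^(-2) + 2^(-2) + 2^(-2) + 2^(-4) + 2^(-4) + 2^(-4) + 2^(-5)
= 0.25 + 0.25 + 0.25 + 0.0625 + 0.0625 + 0.0625 + 0.03125
= 0.9688
Since 0.9688 ≤ 1, prefix-free code exists


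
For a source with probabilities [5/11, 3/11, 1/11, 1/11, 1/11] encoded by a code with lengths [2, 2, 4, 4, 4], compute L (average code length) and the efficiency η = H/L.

Average length L = Σ p_i × l_i = 2.5455 bits
Entropy H = 1.9717 bits
Efficiency η = H/L × 100% = 77.46%


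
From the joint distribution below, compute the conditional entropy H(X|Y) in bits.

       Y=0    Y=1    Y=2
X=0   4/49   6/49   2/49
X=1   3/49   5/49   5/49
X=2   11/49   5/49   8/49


H(X|Y) = Σ_y p(y) H(X|Y=y)
  p(Y=0) = 18/49, H(X|Y=0) = 1.3472
  p(Y=1) = 16/49, H(X|Y=1) = 1.5794
  p(Y=2) = 15/49, H(X|Y=2) = 1.3996
H(X|Y) = 0.3673×1.3472 + 0.3265×1.5794 + 0.3061×1.3996 = 1.4391 bits


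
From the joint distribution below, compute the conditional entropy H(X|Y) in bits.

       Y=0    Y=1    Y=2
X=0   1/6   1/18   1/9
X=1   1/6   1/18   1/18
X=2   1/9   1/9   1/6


H(X|Y) = Σ_y p(y) H(X|Y=y)
  p(Y=0) = 4/9, H(X|Y=0) = 1.5613
  p(Y=1) = 2/9, H(X|Y=1) = 1.5000
  p(Y=2) = 1/3, H(X|Y=2) = 1.4591
H(X|Y) = 0.4444×1.5613 + 0.2222×1.5000 + 0.3333×1.4591 = 1.5136 bits


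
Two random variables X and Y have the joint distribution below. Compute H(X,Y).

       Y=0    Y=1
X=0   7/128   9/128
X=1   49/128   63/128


H(X,Y) = -Σ p(x,y) log₂ p(x,y)
  p(0,0)=7/128: -0.0547 × log₂(0.0547) = 0.2293
  p(0,1)=9/128: -0.0703 × log₂(0.0703) = 0.2693
  p(1,0)=49/128: -0.3828 × log₂(0.3828) = 0.5303
  p(1,1)=63/128: -0.4922 × log₂(0.4922) = 0.5034
H(X,Y) = 1.5323 bits


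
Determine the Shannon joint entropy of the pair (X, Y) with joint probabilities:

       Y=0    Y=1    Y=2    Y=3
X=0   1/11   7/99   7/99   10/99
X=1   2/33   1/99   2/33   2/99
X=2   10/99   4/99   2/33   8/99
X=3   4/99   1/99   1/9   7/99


H(X,Y) = -Σ p(x,y) log₂ p(x,y)
  p(0,0)=1/11: -0.0909 × log₂(0.0909) = 0.3145
  p(0,1)=7/99: -0.0707 × log₂(0.0707) = 0.2702
  p(0,2)=7/99: -0.0707 × log₂(0.0707) = 0.2702
  p(0,3)=10/99: -0.1010 × log₂(0.1010) = 0.3341
  p(1,0)=2/33: -0.0606 × log₂(0.0606) = 0.2451
  p(1,1)=1/99: -0.0101 × log₂(0.0101) = 0.0670
  p(1,2)=2/33: -0.0606 × log₂(0.0606) = 0.2451
  p(1,3)=2/99: -0.0202 × log₂(0.0202) = 0.1137
  p(2,0)=10/99: -0.1010 × log₂(0.1010) = 0.3341
  p(2,1)=4/99: -0.0404 × log₂(0.0404) = 0.1870
  p(2,2)=2/33: -0.0606 × log₂(0.0606) = 0.2451
  p(2,3)=8/99: -0.0808 × log₂(0.0808) = 0.2933
  p(3,0)=4/99: -0.0404 × log₂(0.0404) = 0.1870
  p(3,1)=1/99: -0.0101 × log₂(0.0101) = 0.0670
  p(3,2)=1/9: -0.1111 × log₂(0.1111) = 0.3522
  p(3,3)=7/99: -0.0707 × log₂(0.0707) = 0.2702
H(X,Y) = 3.7960 bits


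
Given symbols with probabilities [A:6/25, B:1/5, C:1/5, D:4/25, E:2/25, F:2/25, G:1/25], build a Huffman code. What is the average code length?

Huffman tree construction:
Combine smallest probabilities repeatedly
Resulting codes:
  A: 10 (length 2)
  B: 111 (length 3)
  C: 00 (length 2)
  D: 110 (length 3)
  E: 0111 (length 4)
  F: 010 (length 3)
  G: 0110 (length 4)
Average length = Σ p(s) × length(s) = 2.6800 bits


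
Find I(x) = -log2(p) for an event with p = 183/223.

Information content I(x) = -log₂(p(x))
I = -log₂(183/223) = -log₂(0.8206)
I = 0.2852 bits


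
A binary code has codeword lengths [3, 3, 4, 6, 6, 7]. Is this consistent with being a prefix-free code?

Kraft inequality: Σ 2^(-l_i) ≤ 1 for prefix-free code
Calculating: 2^(-3) + 2^(-3) + 2^(-4) + 2^(-6) + 2^(-6) + 2^(-7)
= 0.125 + 0.125 + 0.0625 + 0.015625 + 0.015625 + 0.0078125
= 0.3516
Since 0.3516 ≤ 1, prefix-free code exists


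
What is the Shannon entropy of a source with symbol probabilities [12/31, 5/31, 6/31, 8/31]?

H(X) = -Σ p(x) log₂ p(x)
  -12/31 × log₂(12/31) = 0.5300
  -5/31 × log₂(5/31) = 0.4246
  -6/31 × log₂(6/31) = 0.4586
  -8/31 × log₂(8/31) = 0.5043
H(X) = 1.9175 bits


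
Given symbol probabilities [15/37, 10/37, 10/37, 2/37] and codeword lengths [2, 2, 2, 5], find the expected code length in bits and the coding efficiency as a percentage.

Average length L = Σ p_i × l_i = 2.1622 bits
Entropy H = 1.7759 bits
Efficiency η = H/L × 100% = 82.13%


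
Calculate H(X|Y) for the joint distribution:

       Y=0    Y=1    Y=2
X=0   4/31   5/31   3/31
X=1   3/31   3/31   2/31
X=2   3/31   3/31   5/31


H(X|Y) = Σ_y p(y) H(X|Y=y)
  p(Y=0) = 10/31, H(X|Y=0) = 1.5710
  p(Y=1) = 11/31, H(X|Y=1) = 1.5395
  p(Y=2) = 10/31, H(X|Y=2) = 1.4855
H(X|Y) = 0.3226×1.5710 + 0.3548×1.5395 + 0.3226×1.4855 = 1.5322 bits


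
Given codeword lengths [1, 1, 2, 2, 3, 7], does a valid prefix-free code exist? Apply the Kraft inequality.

Kraft inequality: Σ 2^(-l_i) ≤ 1 for prefix-free code
Calculating: 2^(-1) + 2^(-1) + 2^(-2) + 2^(-2) + 2^(-3) + 2^(-7)
= 0.5 + 0.5 + 0.25 + 0.25 + 0.125 + 0.0078125
= 1.6328
Since 1.6328 > 1, prefix-free code does not exist


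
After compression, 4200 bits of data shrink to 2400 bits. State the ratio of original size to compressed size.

Compression ratio = Original / Compressed
= 4200 / 2400 = 1.75:1


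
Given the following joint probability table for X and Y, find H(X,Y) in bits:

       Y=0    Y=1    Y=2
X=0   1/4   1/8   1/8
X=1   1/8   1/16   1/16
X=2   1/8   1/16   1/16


H(X,Y) = -Σ p(x,y) log₂ p(x,y)
  p(0,0)=1/4: -0.2500 × log₂(0.2500) = 0.5000
  p(0,1)=1/8: -0.1250 × log₂(0.1250) = 0.3750
  p(0,2)=1/8: -0.1250 × log₂(0.1250) = 0.3750
  p(1,0)=1/8: -0.1250 × log₂(0.1250) = 0.3750
  p(1,1)=1/16: -0.0625 × log₂(0.0625) = 0.2500
  p(1,2)=1/16: -0.0625 × log₂(0.0625) = 0.2500
  p(2,0)=1/8: -0.1250 × log₂(0.1250) = 0.3750
  p(2,1)=1/16: -0.0625 × log₂(0.0625) = 0.2500
  p(2,2)=1/16: -0.0625 × log₂(0.0625) = 0.2500
H(X,Y) = 3.0000 bits


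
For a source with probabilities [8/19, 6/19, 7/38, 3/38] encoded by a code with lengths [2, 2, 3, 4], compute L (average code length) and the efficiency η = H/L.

Average length L = Σ p_i × l_i = 2.3421 bits
Entropy H = 1.7894 bits
Efficiency η = H/L × 100% = 76.40%


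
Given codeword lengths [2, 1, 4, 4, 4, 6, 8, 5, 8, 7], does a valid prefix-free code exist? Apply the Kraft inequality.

Kraft inequality: Σ 2^(-l_i) ≤ 1 for prefix-free code
Calculating: 2^(-2) + 2^(-1) + 2^(-4) + 2^(-4) + 2^(-4) + 2^(-6) + 2^(-8) + 2^(-5) + 2^(-8) + 2^(-7)
= 0.25 + 0.5 + 0.0625 + 0.0625 + 0.0625 + 0.015625 + 0.00390625 + 0.03125 + 0.00390625 + 0.0078125
= 1.0000
Since 1.0000 ≤ 1, prefix-free code exists


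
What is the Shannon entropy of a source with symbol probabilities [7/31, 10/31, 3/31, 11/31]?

H(X) = -Σ p(x) log₂ p(x)
  -7/31 × log₂(7/31) = 0.4848
  -10/31 × log₂(10/31) = 0.5265
  -3/31 × log₂(3/31) = 0.3261
  -11/31 × log₂(11/31) = 0.5304
H(X) = 1.8678 bits


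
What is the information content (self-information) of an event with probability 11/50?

Information content I(x) = -log₂(p(x))
I = -log₂(11/50) = -log₂(0.2200)
I = 2.1844 bits


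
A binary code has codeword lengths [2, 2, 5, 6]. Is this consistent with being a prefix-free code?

Kraft inequality: Σ 2^(-l_i) ≤ 1 for prefix-free code
Calculating: 2^(-2) + 2^(-2) + 2^(-5) + 2^(-6)
= 0.25 + 0.25 + 0.03125 + 0.015625
= 0.5469
Since 0.5469 ≤ 1, prefix-free code exists


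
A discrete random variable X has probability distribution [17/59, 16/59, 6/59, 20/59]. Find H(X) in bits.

H(X) = -Σ p(x) log₂ p(x)
  -17/59 × log₂(17/59) = 0.5173
  -16/59 × log₂(16/59) = 0.5105
  -6/59 × log₂(6/59) = 0.3354
  -20/59 × log₂(20/59) = 0.5291
H(X) = 1.8922 bits


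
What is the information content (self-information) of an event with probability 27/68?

Information content I(x) = -log₂(p(x))
I = -log₂(27/68) = -log₂(0.3971)
I = 1.3326 bits


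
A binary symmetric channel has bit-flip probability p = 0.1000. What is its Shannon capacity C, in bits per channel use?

For BSC with error probability p:
C = 1 - H(p) where H(p) is binary entropy
H(0.1000) = -0.1000 × log₂(0.1000) - 0.9000 × log₂(0.9000)
H(p) = 0.4690
C = 1 - 0.4690 = 0.5310 bits/use


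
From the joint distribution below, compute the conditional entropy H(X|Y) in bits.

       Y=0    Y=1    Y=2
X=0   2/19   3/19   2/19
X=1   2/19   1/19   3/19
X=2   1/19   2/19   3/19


H(X|Y) = Σ_y p(y) H(X|Y=y)
  p(Y=0) = 5/19, H(X|Y=0) = 1.5219
  p(Y=1) = 6/19, H(X|Y=1) = 1.4591
  p(Y=2) = 8/19, H(X|Y=2) = 1.5613
H(X|Y) = 0.2632×1.5219 + 0.3158×1.4591 + 0.4211×1.5613 = 1.5187 bits


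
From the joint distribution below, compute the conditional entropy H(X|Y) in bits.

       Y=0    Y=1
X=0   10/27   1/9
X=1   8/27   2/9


H(X|Y) = Σ_y p(y) H(X|Y=y)
  p(Y=0) = 2/3, H(X|Y=0) = 0.9911
  p(Y=1) = 1/3, H(X|Y=1) = 0.9183
H(X|Y) = 0.6667×0.9911 + 0.3333×0.9183 = 0.9668 bits


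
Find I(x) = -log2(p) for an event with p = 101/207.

Information content I(x) = -log₂(p(x))
I = -log₂(101/207) = -log₂(0.4879)
I = 1.0353 bits


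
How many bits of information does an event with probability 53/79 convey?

Information content I(x) = -log₂(p(x))
I = -log₂(53/79) = -log₂(0.6709)
I = 0.5759 bits


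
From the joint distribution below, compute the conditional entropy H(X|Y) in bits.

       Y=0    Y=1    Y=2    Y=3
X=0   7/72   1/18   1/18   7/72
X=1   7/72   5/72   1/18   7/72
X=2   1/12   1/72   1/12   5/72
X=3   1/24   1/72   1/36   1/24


H(X|Y) = Σ_y p(y) H(X|Y=y)
  p(Y=0) = 23/72, H(X|Y=0) = 1.9337
  p(Y=1) = 11/72, H(X|Y=1) = 1.6767
  p(Y=2) = 2/9, H(X|Y=2) = 1.9056
  p(Y=3) = 11/36, H(X|Y=3) = 1.9291
H(X|Y) = 0.3194×1.9337 + 0.1528×1.6767 + 0.2222×1.9056 + 0.3056×1.9291 = 1.8868 bits


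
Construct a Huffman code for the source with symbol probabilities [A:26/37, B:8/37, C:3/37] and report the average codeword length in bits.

Huffman tree construction:
Combine smallest probabilities repeatedly
Resulting codes:
  A: 1 (length 1)
  B: 01 (length 2)
  C: 00 (length 2)
Average length = Σ p(s) × length(s) = 1.2973 bits


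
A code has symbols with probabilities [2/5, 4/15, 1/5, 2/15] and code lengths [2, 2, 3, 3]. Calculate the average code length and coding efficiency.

Average length L = Σ p_i × l_i = 2.3333 bits
Entropy H = 1.8892 bits
Efficiency η = H/L × 100% = 80.97%


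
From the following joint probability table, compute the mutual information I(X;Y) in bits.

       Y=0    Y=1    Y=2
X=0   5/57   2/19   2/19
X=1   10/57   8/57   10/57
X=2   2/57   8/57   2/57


H(X) = 1.4976, H(Y) = 1.5758, H(X,Y) = 3.0071
I(X;Y) = H(X) + H(Y) - H(X,Y) = 0.0663 bits


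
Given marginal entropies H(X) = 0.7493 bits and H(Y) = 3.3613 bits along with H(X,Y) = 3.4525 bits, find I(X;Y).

I(X;Y) = H(X) + H(Y) - H(X,Y)
I(X;Y) = 0.7493 + 3.3613 - 3.4525 = 0.6581 bits


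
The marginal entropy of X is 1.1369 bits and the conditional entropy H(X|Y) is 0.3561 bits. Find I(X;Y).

I(X;Y) = H(X) - H(X|Y)
I(X;Y) = 1.1369 - 0.3561 = 0.7808 bits


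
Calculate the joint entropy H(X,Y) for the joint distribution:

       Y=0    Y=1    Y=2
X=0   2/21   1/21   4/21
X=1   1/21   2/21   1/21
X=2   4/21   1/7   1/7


H(X,Y) = -Σ p(x,y) log₂ p(x,y)
  p(0,0)=2/21: -0.0952 × log₂(0.0952) = 0.3231
  p(0,1)=1/21: -0.0476 × log₂(0.0476) = 0.2092
  p(0,2)=4/21: -0.1905 × log₂(0.1905) = 0.4557
  p(1,0)=1/21: -0.0476 × log₂(0.0476) = 0.2092
  p(1,1)=2/21: -0.0952 × log₂(0.0952) = 0.3231
  p(1,2)=1/21: -0.0476 × log₂(0.0476) = 0.2092
  p(2,0)=4/21: -0.1905 × log₂(0.1905) = 0.4557
  p(2,1)=1/7: -0.1429 × log₂(0.1429) = 0.4011
  p(2,2)=1/7: -0.1429 × log₂(0.1429) = 0.4011
H(X,Y) = 2.9871 bits


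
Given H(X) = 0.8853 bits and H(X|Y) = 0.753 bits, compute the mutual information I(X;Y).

I(X;Y) = H(X) - H(X|Y)
I(X;Y) = 0.8853 - 0.753 = 0.1323 bits


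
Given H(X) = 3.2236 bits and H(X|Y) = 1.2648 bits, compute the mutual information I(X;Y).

I(X;Y) = H(X) - H(X|Y)
I(X;Y) = 3.2236 - 1.2648 = 1.9588 bits


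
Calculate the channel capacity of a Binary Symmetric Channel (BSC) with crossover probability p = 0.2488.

For BSC with error probability p:
C = 1 - H(p) where H(p) is binary entropy
H(0.2488) = -0.2488 × log₂(0.2488) - 0.7512 × log₂(0.7512)
H(p) = 0.8094
C = 1 - 0.8094 = 0.1906 bits/use


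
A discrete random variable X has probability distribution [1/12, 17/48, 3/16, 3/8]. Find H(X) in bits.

H(X) = -Σ p(x) log₂ p(x)
  -1/12 × log₂(1/12) = 0.2987
  -17/48 × log₂(17/48) = 0.5304
  -3/16 × log₂(3/16) = 0.4528
  -3/8 × log₂(3/8) = 0.5306
H(X) = 1.8126 bits


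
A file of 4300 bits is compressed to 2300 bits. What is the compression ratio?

Compression ratio = Original / Compressed
= 4300 / 2300 = 1.87:1


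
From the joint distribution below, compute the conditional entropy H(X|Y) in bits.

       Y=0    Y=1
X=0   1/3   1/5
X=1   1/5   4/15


H(X|Y) = Σ_y p(y) H(X|Y=y)
  p(Y=0) = 8/15, H(X|Y=0) = 0.9544
  p(Y=1) = 7/15, H(X|Y=1) = 0.9852
H(X|Y) = 0.5333×0.9544 + 0.4667×0.9852 = 0.9688 bits


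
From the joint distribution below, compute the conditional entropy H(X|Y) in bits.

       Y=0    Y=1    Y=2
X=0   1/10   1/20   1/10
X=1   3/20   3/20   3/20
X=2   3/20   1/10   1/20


H(X|Y) = Σ_y p(y) H(X|Y=y)
  p(Y=0) = 2/5, H(X|Y=0) = 1.5613
  p(Y=1) = 3/10, H(X|Y=1) = 1.4591
  p(Y=2) = 3/10, H(X|Y=2) = 1.4591
H(X|Y) = 0.4000×1.5613 + 0.3000×1.4591 + 0.3000×1.4591 = 1.5000 bits


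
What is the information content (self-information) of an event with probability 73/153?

Information content I(x) = -log₂(p(x))
I = -log₂(73/153) = -log₂(0.4771)
I = 1.0676 bits


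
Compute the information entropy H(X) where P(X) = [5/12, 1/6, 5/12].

H(X) = -Σ p(x) log₂ p(x)
  -5/12 × log₂(5/12) = 0.5263
  -1/6 × log₂(1/6) = 0.4308
  -5/12 × log₂(5/12) = 0.5263
H(X) = 1.4834 bits


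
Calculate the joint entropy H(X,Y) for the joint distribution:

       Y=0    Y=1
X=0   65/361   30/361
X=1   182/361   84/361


H(X,Y) = -Σ p(x,y) log₂ p(x,y)
  p(0,0)=65/361: -0.1801 × log₂(0.1801) = 0.4454
  p(0,1)=30/361: -0.0831 × log₂(0.0831) = 0.2983
  p(1,0)=182/361: -0.5042 × log₂(0.5042) = 0.4981
  p(1,1)=84/361: -0.2327 × log₂(0.2327) = 0.4895
H(X,Y) = 1.7312 bits


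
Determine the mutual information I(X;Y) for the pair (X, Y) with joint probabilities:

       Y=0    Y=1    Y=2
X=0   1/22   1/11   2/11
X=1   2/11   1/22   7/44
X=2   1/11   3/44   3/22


H(X) = 1.5754, H(Y) = 1.5033, H(X,Y) = 3.0068
I(X;Y) = H(X) + H(Y) - H(X,Y) = 0.0719 bits


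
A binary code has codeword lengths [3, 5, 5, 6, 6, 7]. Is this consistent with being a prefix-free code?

Kraft inequality: Σ 2^(-l_i) ≤ 1 for prefix-free code
Calculating: 2^(-3) + 2^(-5) + 2^(-5) + 2^(-6) + 2^(-6) + 2^(-7)
= 0.125 + 0.03125 + 0.03125 + 0.015625 + 0.015625 + 0.0078125
= 0.2266
Since 0.2266 ≤ 1, prefix-free code exists


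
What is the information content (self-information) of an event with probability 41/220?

Information content I(x) = -log₂(p(x))
I = -log₂(41/220) = -log₂(0.1864)
I = 2.4238 bits


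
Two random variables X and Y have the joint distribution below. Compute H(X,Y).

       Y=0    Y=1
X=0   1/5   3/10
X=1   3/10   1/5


H(X,Y) = -Σ p(x,y) log₂ p(x,y)
  p(0,0)=1/5: -0.2000 × log₂(0.2000) = 0.4644
  p(0,1)=3/10: -0.3000 × log₂(0.3000) = 0.5211
  p(1,0)=3/10: -0.3000 × log₂(0.3000) = 0.5211
  p(1,1)=1/5: -0.2000 × log₂(0.2000) = 0.4644
H(X,Y) = 1.9710 bits


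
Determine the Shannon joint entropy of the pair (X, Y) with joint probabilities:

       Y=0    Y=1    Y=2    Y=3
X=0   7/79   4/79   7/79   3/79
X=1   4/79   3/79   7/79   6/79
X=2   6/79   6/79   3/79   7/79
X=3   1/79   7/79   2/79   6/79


H(X,Y) = -Σ p(x,y) log₂ p(x,y)
  p(0,0)=7/79: -0.0886 × log₂(0.0886) = 0.3098
  p(0,1)=4/79: -0.0506 × log₂(0.0506) = 0.2179
  p(0,2)=7/79: -0.0886 × log₂(0.0886) = 0.3098
  p(0,3)=3/79: -0.0380 × log₂(0.0380) = 0.1792
  p(1,0)=4/79: -0.0506 × log₂(0.0506) = 0.2179
  p(1,1)=3/79: -0.0380 × log₂(0.0380) = 0.1792
  p(1,2)=7/79: -0.0886 × log₂(0.0886) = 0.3098
  p(1,3)=6/79: -0.0759 × log₂(0.0759) = 0.2824
  p(2,0)=6/79: -0.0759 × log₂(0.0759) = 0.2824
  p(2,1)=6/79: -0.0759 × log₂(0.0759) = 0.2824
  p(2,2)=3/79: -0.0380 × log₂(0.0380) = 0.1792
  p(2,3)=7/79: -0.0886 × log₂(0.0886) = 0.3098
  p(3,0)=1/79: -0.0127 × log₂(0.0127) = 0.0798
  p(3,1)=7/79: -0.0886 × log₂(0.0886) = 0.3098
  p(3,2)=2/79: -0.0253 × log₂(0.0253) = 0.1343
  p(3,3)=6/79: -0.0759 × log₂(0.0759) = 0.2824
H(X,Y) = 3.8663 bits


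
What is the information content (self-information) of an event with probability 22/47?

Information content I(x) = -log₂(p(x))
I = -log₂(22/47) = -log₂(0.4681)
I = 1.0952 bits


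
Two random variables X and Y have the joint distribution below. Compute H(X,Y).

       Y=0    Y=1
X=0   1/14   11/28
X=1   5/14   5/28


H(X,Y) = -Σ p(x,y) log₂ p(x,y)
  p(0,0)=1/14: -0.0714 × log₂(0.0714) = 0.2720
  p(0,1)=11/28: -0.3929 × log₂(0.3929) = 0.5295
  p(1,0)=5/14: -0.3571 × log₂(0.3571) = 0.5305
  p(1,1)=5/28: -0.1786 × log₂(0.1786) = 0.4438
H(X,Y) = 1.7758 bits


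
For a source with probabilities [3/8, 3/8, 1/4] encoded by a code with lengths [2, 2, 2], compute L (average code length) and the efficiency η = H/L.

Average length L = Σ p_i × l_i = 2.0000 bits
Entropy H = 1.5613 bits
Efficiency η = H/L × 100% = 78.06%


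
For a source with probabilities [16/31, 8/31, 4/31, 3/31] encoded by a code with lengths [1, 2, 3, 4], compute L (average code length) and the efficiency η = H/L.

Average length L = Σ p_i × l_i = 1.8065 bits
Entropy H = 1.7040 bits
Efficiency η = H/L × 100% = 94.33%


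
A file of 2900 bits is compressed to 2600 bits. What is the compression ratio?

Compression ratio = Original / Compressed
= 2900 / 2600 = 1.12:1


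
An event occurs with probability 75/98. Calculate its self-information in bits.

Information content I(x) = -log₂(p(x))
I = -log₂(75/98) = -log₂(0.7653)
I = 0.3859 bits


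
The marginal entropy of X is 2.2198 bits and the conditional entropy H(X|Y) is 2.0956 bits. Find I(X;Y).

I(X;Y) = H(X) - H(X|Y)
I(X;Y) = 2.2198 - 2.0956 = 0.1242 bits


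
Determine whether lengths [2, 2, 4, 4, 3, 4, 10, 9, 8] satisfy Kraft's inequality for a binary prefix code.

Kraft inequality: Σ 2^(-l_i) ≤ 1 for prefix-free code
Calculating: 2^(-2) + 2^(-2) + 2^(-4) + 2^(-4) + 2^(-3) + 2^(-4) + 2^(-10) + 2^(-9) + 2^(-8)
= 0.25 + 0.25 + 0.0625 + 0.0625 + 0.125 + 0.0625 + 0.0009765625 + 0.001953125 + 0.00390625
= 0.8193
Since 0.8193 ≤ 1, prefix-free code exists


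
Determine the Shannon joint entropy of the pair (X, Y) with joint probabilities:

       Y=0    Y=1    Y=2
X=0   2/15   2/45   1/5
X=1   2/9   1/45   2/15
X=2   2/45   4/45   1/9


H(X,Y) = -Σ p(x,y) log₂ p(x,y)
  p(0,0)=2/15: -0.1333 × log₂(0.1333) = 0.3876
  p(0,1)=2/45: -0.0444 × log₂(0.0444) = 0.1996
  p(0,2)=1/5: -0.2000 × log₂(0.2000) = 0.4644
  p(1,0)=2/9: -0.2222 × log₂(0.2222) = 0.4822
  p(1,1)=1/45: -0.0222 × log₂(0.0222) = 0.1220
  p(1,2)=2/15: -0.1333 × log₂(0.1333) = 0.3876
  p(2,0)=2/45: -0.0444 × log₂(0.0444) = 0.1996
  p(2,1)=4/45: -0.0889 × log₂(0.0889) = 0.3104
  p(2,2)=1/9: -0.1111 × log₂(0.1111) = 0.3522
H(X,Y) = 2.9057 bits


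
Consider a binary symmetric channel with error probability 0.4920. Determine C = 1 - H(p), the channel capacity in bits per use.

For BSC with error probability p:
C = 1 - H(p) where H(p) is binary entropy
H(0.4920) = -0.4920 × log₂(0.4920) - 0.5080 × log₂(0.5080)
H(p) = 0.9998
C = 1 - 0.9998 = 0.0002 bits/use


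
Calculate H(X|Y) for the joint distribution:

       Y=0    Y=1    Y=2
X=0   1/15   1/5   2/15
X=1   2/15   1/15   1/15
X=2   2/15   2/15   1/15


H(X|Y) = Σ_y p(y) H(X|Y=y)
  p(Y=0) = 1/3, H(X|Y=0) = 1.5219
  p(Y=1) = 2/5, H(X|Y=1) = 1.4591
  p(Y=2) = 4/15, H(X|Y=2) = 1.5000
H(X|Y) = 0.3333×1.5219 + 0.4000×1.4591 + 0.2667×1.5000 = 1.4910 bits


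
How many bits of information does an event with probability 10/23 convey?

Information content I(x) = -log₂(p(x))
I = -log₂(10/23) = -log₂(0.4348)
I = 1.2016 bits


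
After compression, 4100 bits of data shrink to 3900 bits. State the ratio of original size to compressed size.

Compression ratio = Original / Compressed
= 4100 / 3900 = 1.05:1


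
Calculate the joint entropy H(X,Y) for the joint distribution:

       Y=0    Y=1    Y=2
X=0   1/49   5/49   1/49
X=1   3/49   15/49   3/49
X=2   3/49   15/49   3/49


H(X,Y) = -Σ p(x,y) log₂ p(x,y)
  p(0,0)=1/49: -0.0204 × log₂(0.0204) = 0.1146
  p(0,1)=5/49: -0.1020 × log₂(0.1020) = 0.3360
  p(0,2)=1/49: -0.0204 × log₂(0.0204) = 0.1146
  p(1,0)=3/49: -0.0612 × log₂(0.0612) = 0.2467
  p(1,1)=15/49: -0.3061 × log₂(0.3061) = 0.5228
  p(1,2)=3/49: -0.0612 × log₂(0.0612) = 0.2467
  p(2,0)=3/49: -0.0612 × log₂(0.0612) = 0.2467
  p(2,1)=15/49: -0.3061 × log₂(0.3061) = 0.5228
  p(2,2)=3/49: -0.0612 × log₂(0.0612) = 0.2467
H(X,Y) = 2.5977 bits


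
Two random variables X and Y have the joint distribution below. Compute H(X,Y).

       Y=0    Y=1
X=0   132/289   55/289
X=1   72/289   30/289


H(X,Y) = -Σ p(x,y) log₂ p(x,y)
  p(0,0)=132/289: -0.4567 × log₂(0.4567) = 0.5164
  p(0,1)=55/289: -0.1903 × log₂(0.1903) = 0.4555
  p(1,0)=72/289: -0.2491 × log₂(0.2491) = 0.4995
  p(1,1)=30/289: -0.1038 × log₂(0.1038) = 0.3392
H(X,Y) = 1.8106 bits


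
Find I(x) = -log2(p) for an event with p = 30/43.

Information content I(x) = -log₂(p(x))
I = -log₂(30/43) = -log₂(0.6977)
I = 0.5194 bits


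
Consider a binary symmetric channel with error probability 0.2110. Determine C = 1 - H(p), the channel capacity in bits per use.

For BSC with error probability p:
C = 1 - H(p) where H(p) is binary entropy
H(0.2110) = -0.2110 × log₂(0.2110) - 0.7890 × log₂(0.7890)
H(p) = 0.7434
C = 1 - 0.7434 = 0.2566 bits/use


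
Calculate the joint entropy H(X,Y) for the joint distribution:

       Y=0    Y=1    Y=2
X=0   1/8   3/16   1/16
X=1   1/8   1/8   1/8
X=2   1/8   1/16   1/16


H(X,Y) = -Σ p(x,y) log₂ p(x,y)
  p(0,0)=1/8: -0.1250 × log₂(0.1250) = 0.3750
  p(0,1)=3/16: -0.1875 × log₂(0.1875) = 0.4528
  p(0,2)=1/16: -0.0625 × log₂(0.0625) = 0.2500
  p(1,0)=1/8: -0.1250 × log₂(0.1250) = 0.3750
  p(1,1)=1/8: -0.1250 × log₂(0.1250) = 0.3750
  p(1,2)=1/8: -0.1250 × log₂(0.1250) = 0.3750
  p(2,0)=1/8: -0.1250 × log₂(0.1250) = 0.3750
  p(2,1)=1/16: -0.0625 × log₂(0.0625) = 0.2500
  p(2,2)=1/16: -0.0625 × log₂(0.0625) = 0.2500
H(X,Y) = 3.0778 bits


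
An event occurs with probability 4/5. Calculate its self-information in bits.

Information content I(x) = -log₂(p(x))
I = -log₂(4/5) = -log₂(0.8000)
I = 0.3219 bits


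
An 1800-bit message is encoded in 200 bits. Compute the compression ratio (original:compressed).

Compression ratio = Original / Compressed
= 1800 / 200 = 9.00:1


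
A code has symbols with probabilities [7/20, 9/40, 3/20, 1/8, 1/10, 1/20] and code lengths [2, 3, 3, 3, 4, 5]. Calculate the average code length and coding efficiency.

Average length L = Σ p_i × l_i = 2.8500 bits
Entropy H = 2.3481 bits
Efficiency η = H/L × 100% = 82.39%


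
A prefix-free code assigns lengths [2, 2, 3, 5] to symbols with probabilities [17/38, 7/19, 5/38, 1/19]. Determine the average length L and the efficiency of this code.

Average length L = Σ p_i × l_i = 2.2895 bits
Entropy H = 1.6585 bits
Efficiency η = H/L × 100% = 72.44%


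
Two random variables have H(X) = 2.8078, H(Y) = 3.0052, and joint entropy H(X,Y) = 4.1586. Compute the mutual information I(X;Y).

I(X;Y) = H(X) + H(Y) - H(X,Y)
I(X;Y) = 2.8078 + 3.0052 - 4.1586 = 1.6544 bits


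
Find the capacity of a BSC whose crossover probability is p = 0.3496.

For BSC with error probability p:
C = 1 - H(p) where H(p) is binary entropy
H(0.3496) = -0.3496 × log₂(0.3496) - 0.6504 × log₂(0.6504)
H(p) = 0.9337
C = 1 - 0.9337 = 0.0663 bits/use


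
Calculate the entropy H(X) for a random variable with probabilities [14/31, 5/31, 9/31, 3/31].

H(X) = -Σ p(x) log₂ p(x)
  -14/31 × log₂(14/31) = 0.5179
  -5/31 × log₂(5/31) = 0.4246
  -9/31 × log₂(9/31) = 0.5180
  -3/31 × log₂(3/31) = 0.3261
H(X) = 1.7866 bits


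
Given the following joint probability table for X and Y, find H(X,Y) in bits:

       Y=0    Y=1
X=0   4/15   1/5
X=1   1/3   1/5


H(X,Y) = -Σ p(x,y) log₂ p(x,y)
  p(0,0)=4/15: -0.2667 × log₂(0.2667) = 0.5085
  p(0,1)=1/5: -0.2000 × log₂(0.2000) = 0.4644
  p(1,0)=1/3: -0.3333 × log₂(0.3333) = 0.5283
  p(1,1)=1/5: -0.2000 × log₂(0.2000) = 0.4644
H(X,Y) = 1.9656 bits


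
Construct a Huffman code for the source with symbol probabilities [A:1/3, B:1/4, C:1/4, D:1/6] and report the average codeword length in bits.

Huffman tree construction:
Combine smallest probabilities repeatedly
Resulting codes:
  A: 11 (length 2)
  B: 01 (length 2)
  C: 10 (length 2)
  D: 00 (length 2)
Average length = Σ p(s) × length(s) = 2.0000 bits


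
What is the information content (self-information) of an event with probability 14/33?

Information content I(x) = -log₂(p(x))
I = -log₂(14/33) = -log₂(0.4242)
I = 1.2370 bits


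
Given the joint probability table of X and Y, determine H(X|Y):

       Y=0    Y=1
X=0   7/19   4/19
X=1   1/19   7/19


H(X|Y) = Σ_y p(y) H(X|Y=y)
  p(Y=0) = 8/19, H(X|Y=0) = 0.5436
  p(Y=1) = 11/19, H(X|Y=1) = 0.9457
H(X|Y) = 0.4211×0.5436 + 0.5789×0.9457 = 0.7764 bits


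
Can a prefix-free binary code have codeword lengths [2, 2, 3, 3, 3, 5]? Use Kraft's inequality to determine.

Kraft inequality: Σ 2^(-l_i) ≤ 1 for prefix-free code
Calculating: 2^(-2) + 2^(-2) + 2^(-3) + 2^(-3) + 2^(-3) + 2^(-5)
= 0.25 + 0.25 + 0.125 + 0.125 + 0.125 + 0.03125
= 0.9062
Since 0.9062 ≤ 1, prefix-free code exists


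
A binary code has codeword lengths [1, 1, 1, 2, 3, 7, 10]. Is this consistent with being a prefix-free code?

Kraft inequality: Σ 2^(-l_i) ≤ 1 for prefix-free code
Calculating: 2^(-1) + 2^(-1) + 2^(-1) + 2^(-2) + 2^(-3) + 2^(-7) + 2^(-10)
= 0.5 + 0.5 + 0.5 + 0.25 + 0.125 + 0.0078125 + 0.0009765625
= 1.8838
Since 1.8838 > 1, prefix-free code does not exist


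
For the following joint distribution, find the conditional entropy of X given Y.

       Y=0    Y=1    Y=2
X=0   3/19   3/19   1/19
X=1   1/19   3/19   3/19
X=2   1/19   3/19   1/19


H(X|Y) = Σ_y p(y) H(X|Y=y)
  p(Y=0) = 5/19, H(X|Y=0) = 1.3710
  p(Y=1) = 9/19, H(X|Y=1) = 1.5850
  p(Y=2) = 5/19, H(X|Y=2) = 1.3710
H(X|Y) = 0.2632×1.3710 + 0.4737×1.5850 + 0.2632×1.3710 = 1.4723 bits


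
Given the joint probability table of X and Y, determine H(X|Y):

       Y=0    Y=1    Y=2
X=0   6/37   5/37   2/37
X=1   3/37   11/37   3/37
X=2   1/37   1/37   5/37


H(X|Y) = Σ_y p(y) H(X|Y=y)
  p(Y=0) = 10/37, H(X|Y=0) = 1.2955
  p(Y=1) = 17/37, H(X|Y=1) = 1.1661
  p(Y=2) = 10/37, H(X|Y=2) = 1.4855
H(X|Y) = 0.2703×1.2955 + 0.4595×1.1661 + 0.2703×1.4855 = 1.2874 bits


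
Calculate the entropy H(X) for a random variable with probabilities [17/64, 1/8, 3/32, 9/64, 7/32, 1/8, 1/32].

H(X) = -Σ p(x) log₂ p(x)
  -17/64 × log₂(17/64) = 0.5080
  -1/8 × log₂(1/8) = 0.3750
  -3/32 × log₂(3/32) = 0.3202
  -9/64 × log₂(9/64) = 0.3980
  -7/32 × log₂(7/32) = 0.4796
  -1/8 × log₂(1/8) = 0.3750
  -1/32 × log₂(1/32) = 0.1562
H(X) = 2.6120 bits


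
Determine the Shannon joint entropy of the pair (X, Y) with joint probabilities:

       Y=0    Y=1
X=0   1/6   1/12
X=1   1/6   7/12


H(X,Y) = -Σ p(x,y) log₂ p(x,y)
  p(0,0)=1/6: -0.1667 × log₂(0.1667) = 0.4308
  p(0,1)=1/12: -0.0833 × log₂(0.0833) = 0.2987
  p(1,0)=1/6: -0.1667 × log₂(0.1667) = 0.4308
  p(1,1)=7/12: -0.5833 × log₂(0.5833) = 0.4536
H(X,Y) = 1.6140 bits


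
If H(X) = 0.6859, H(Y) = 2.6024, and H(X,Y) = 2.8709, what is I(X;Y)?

I(X;Y) = H(X) + H(Y) - H(X,Y)
I(X;Y) = 0.6859 + 2.6024 - 2.8709 = 0.4174 bits


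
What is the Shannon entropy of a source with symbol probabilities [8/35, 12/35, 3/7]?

H(X) = -Σ p(x) log₂ p(x)
  -8/35 × log₂(8/35) = 0.4867
  -12/35 × log₂(12/35) = 0.5295
  -3/7 × log₂(3/7) = 0.5239
H(X) = 1.5401 bits


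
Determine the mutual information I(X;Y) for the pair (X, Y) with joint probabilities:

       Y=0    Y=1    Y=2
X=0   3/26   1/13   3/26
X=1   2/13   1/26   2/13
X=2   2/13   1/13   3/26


H(X) = 1.5828, H(Y) = 1.5126, H(X,Y) = 3.0749
I(X;Y) = H(X) + H(Y) - H(X,Y) = 0.0206 bits


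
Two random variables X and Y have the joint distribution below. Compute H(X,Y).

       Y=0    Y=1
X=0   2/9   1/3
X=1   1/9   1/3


H(X,Y) = -Σ p(x,y) log₂ p(x,y)
  p(0,0)=2/9: -0.2222 × log₂(0.2222) = 0.4822
  p(0,1)=1/3: -0.3333 × log₂(0.3333) = 0.5283
  p(1,0)=1/9: -0.1111 × log₂(0.1111) = 0.3522
  p(1,1)=1/3: -0.3333 × log₂(0.3333) = 0.5283
H(X,Y) = 1.8911 bits


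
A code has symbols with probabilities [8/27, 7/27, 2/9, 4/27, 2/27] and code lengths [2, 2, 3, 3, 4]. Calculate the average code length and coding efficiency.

Average length L = Σ p_i × l_i = 2.5185 bits
Entropy H = 2.1934 bits
Efficiency η = H/L × 100% = 87.09%


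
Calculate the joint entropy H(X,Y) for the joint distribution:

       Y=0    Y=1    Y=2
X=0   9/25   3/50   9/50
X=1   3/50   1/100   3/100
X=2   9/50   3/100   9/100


H(X,Y) = -Σ p(x,y) log₂ p(x,y)
  p(0,0)=9/25: -0.3600 × log₂(0.3600) = 0.5306
  p(0,1)=3/50: -0.0600 × log₂(0.0600) = 0.2435
  p(0,2)=9/50: -0.1800 × log₂(0.1800) = 0.4453
  p(1,0)=3/50: -0.0600 × log₂(0.0600) = 0.2435
  p(1,1)=1/100: -0.0100 × log₂(0.0100) = 0.0664
  p(1,2)=3/100: -0.0300 × log₂(0.0300) = 0.1518
  p(2,0)=9/50: -0.1800 × log₂(0.1800) = 0.4453
  p(2,1)=3/100: -0.0300 × log₂(0.0300) = 0.1518
  p(2,2)=9/100: -0.0900 × log₂(0.0900) = 0.3127
H(X,Y) = 2.5909 bits


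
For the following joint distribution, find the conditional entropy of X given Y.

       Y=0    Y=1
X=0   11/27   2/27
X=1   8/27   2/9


H(X|Y) = Σ_y p(y) H(X|Y=y)
  p(Y=0) = 19/27, H(X|Y=0) = 0.9819
  p(Y=1) = 8/27, H(X|Y=1) = 0.8113
H(X|Y) = 0.7037×0.9819 + 0.2963×0.8113 = 0.9314 bits


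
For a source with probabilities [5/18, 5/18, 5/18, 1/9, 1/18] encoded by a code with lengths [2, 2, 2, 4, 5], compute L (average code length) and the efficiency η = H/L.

Average length L = Σ p_i × l_i = 2.3889 bits
Entropy H = 2.1239 bits
Efficiency η = H/L × 100% = 88.91%


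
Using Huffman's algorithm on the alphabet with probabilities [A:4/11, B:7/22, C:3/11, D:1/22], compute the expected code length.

Huffman tree construction:
Combine smallest probabilities repeatedly
Resulting codes:
  A: 0 (length 1)
  B: 10 (length 2)
  C: 111 (length 3)
  D: 110 (length 3)
Average length = Σ p(s) × length(s) = 1.9545 bits


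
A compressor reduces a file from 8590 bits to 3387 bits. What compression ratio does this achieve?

Compression ratio = Original / Compressed
= 8590 / 3387 = 2.54:1


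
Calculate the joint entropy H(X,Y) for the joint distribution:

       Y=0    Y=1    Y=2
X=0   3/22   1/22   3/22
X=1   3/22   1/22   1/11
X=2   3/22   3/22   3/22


H(X,Y) = -Σ p(x,y) log₂ p(x,y)
  p(0,0)=3/22: -0.1364 × log₂(0.1364) = 0.3920
  p(0,1)=1/22: -0.0455 × log₂(0.0455) = 0.2027
  p(0,2)=3/22: -0.1364 × log₂(0.1364) = 0.3920
  p(1,0)=3/22: -0.1364 × log₂(0.1364) = 0.3920
  p(1,1)=1/22: -0.0455 × log₂(0.0455) = 0.2027
  p(1,2)=1/11: -0.0909 × log₂(0.0909) = 0.3145
  p(2,0)=3/22: -0.1364 × log₂(0.1364) = 0.3920
  p(2,1)=3/22: -0.1364 × log₂(0.1364) = 0.3920
  p(2,2)=3/22: -0.1364 × log₂(0.1364) = 0.3920
H(X,Y) = 3.0717 bits
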